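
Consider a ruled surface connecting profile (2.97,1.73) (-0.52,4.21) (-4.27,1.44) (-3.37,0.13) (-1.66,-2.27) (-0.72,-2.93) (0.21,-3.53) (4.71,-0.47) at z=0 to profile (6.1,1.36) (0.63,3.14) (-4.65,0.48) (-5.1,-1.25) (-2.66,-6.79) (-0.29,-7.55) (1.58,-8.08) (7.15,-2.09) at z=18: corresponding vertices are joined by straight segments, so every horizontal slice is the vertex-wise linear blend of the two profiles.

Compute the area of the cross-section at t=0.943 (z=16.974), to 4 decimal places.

Area at t=0.943: 87.3340

Cross-section at t=0.943: each vertex is (1-t)·p0[i] + t·p1[i].
  v1: (1-0.943)·(2.97,1.73) + 0.943·(6.1,1.36) = (5.9216,1.3811)
  v2: (1-0.943)·(-0.52,4.21) + 0.943·(0.63,3.14) = (0.5645,3.2010)
  v3: (1-0.943)·(-4.27,1.44) + 0.943·(-4.65,0.48) = (-4.6283,0.5347)
  v4: (1-0.943)·(-3.37,0.13) + 0.943·(-5.1,-1.25) = (-5.0014,-1.1713)
  v5: (1-0.943)·(-1.66,-2.27) + 0.943·(-2.66,-6.79) = (-2.6030,-6.5324)
  v6: (1-0.943)·(-0.72,-2.93) + 0.943·(-0.29,-7.55) = (-0.3145,-7.2867)
  v7: (1-0.943)·(0.21,-3.53) + 0.943·(1.58,-8.08) = (1.5019,-7.8207)
  v8: (1-0.943)·(4.71,-0.47) + 0.943·(7.15,-2.09) = (7.0109,-1.9977)
Shoelace sum Σ(x_i·y_{i+1} − x_{i+1}·y_i):
  i=1: 5.9216·3.2010 − 0.5645·1.3811 = +18.1754 (running +18.1754)
  i=2: 0.5645·0.5347 − -4.6283·3.2010 = +15.1171 (running +33.2925)
  i=3: -4.6283·-1.1713 − -5.0014·0.5347 = +8.0957 (running +41.3882)
  i=4: -5.0014·-6.5324 − -2.6030·-1.1713 = +29.6219 (running +71.0101)
  i=5: -2.6030·-7.2867 − -0.3145·-6.5324 = +16.9127 (running +87.9228)
  i=6: -0.3145·-7.8207 − 1.5019·-7.2867 = +13.4036 (running +101.3263)
  i=7: 1.5019·-1.9977 − 7.0109·-7.8207 = +51.8296 (running +153.1560)
  i=8: 7.0109·1.3811 − 5.9216·-1.9977 = +21.5120 (running +174.6680)
Area = |Σ|/2 = |174.6680|/2 = 87.3340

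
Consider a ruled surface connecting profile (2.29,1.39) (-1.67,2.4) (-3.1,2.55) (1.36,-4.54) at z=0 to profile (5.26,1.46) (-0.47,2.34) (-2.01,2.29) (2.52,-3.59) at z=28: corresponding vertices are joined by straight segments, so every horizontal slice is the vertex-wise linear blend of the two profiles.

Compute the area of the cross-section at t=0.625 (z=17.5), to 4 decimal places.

Area at t=0.625: 19.2755

Cross-section at t=0.625: each vertex is (1-t)·p0[i] + t·p1[i].
  v1: (1-0.625)·(2.29,1.39) + 0.625·(5.26,1.46) = (4.1462,1.4337)
  v2: (1-0.625)·(-1.67,2.4) + 0.625·(-0.47,2.34) = (-0.9200,2.3625)
  v3: (1-0.625)·(-3.1,2.55) + 0.625·(-2.01,2.29) = (-2.4188,2.3875)
  v4: (1-0.625)·(1.36,-4.54) + 0.625·(2.52,-3.59) = (2.0850,-3.9463)
Shoelace sum Σ(x_i·y_{i+1} − x_{i+1}·y_i):
  i=1: 4.1462·2.3625 − -0.9200·1.4337 = +11.1146 (running +11.1146)
  i=2: -0.9200·2.3875 − -2.4188·2.3625 = +3.5178 (running +14.6324)
  i=3: -2.4188·-3.9463 − 2.0850·2.3875 = +4.5671 (running +19.1994)
  i=4: 2.0850·1.4337 − 4.1462·-3.9463 = +19.3515 (running +38.5509)
Area = |Σ|/2 = |38.5509|/2 = 19.2755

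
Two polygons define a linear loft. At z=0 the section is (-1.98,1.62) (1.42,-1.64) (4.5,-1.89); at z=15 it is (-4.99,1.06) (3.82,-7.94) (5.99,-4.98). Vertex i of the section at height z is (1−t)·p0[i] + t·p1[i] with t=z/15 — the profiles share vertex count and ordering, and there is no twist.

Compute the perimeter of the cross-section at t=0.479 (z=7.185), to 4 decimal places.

Perimeter at t=0.479: 21.2690

Cross-section at t=0.479: each vertex is (1-t)·p0[i] + t·p1[i].
  v1: (1-0.479)·(-1.98,1.62) + 0.479·(-4.99,1.06) = (-3.4218,1.3518)
  v2: (1-0.479)·(1.42,-1.64) + 0.479·(3.82,-7.94) = (2.5696,-4.6577)
  v3: (1-0.479)·(4.5,-1.89) + 0.479·(5.99,-4.98) = (5.2137,-3.3701)
Perimeter = Σ |v_{i+1} − v_i|:
  edge 1→2: √(5.9914² + -6.0095²) = 8.4859 (running 8.4859)
  edge 2→3: √(2.6441² + 1.2876²) = 2.9410 (running 11.4268)
  edge 3→1: √(-8.6355² + 4.7219²) = 9.8421 (running 21.2690)
Perimeter = 21.2690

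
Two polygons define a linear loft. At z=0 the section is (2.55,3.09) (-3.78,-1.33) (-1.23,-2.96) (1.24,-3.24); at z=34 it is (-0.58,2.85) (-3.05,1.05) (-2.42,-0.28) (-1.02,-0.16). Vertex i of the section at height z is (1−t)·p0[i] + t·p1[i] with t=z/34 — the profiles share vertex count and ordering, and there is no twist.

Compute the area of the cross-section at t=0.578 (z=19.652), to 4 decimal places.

Area at t=0.578: 9.1810

Cross-section at t=0.578: each vertex is (1-t)·p0[i] + t·p1[i].
  v1: (1-0.578)·(2.55,3.09) + 0.578·(-0.58,2.85) = (0.7409,2.9513)
  v2: (1-0.578)·(-3.78,-1.33) + 0.578·(-3.05,1.05) = (-3.3581,0.0456)
  v3: (1-0.578)·(-1.23,-2.96) + 0.578·(-2.42,-0.28) = (-1.9178,-1.4110)
  v4: (1-0.578)·(1.24,-3.24) + 0.578·(-1.02,-0.16) = (-0.0663,-1.4598)
Shoelace sum Σ(x_i·y_{i+1} − x_{i+1}·y_i):
  i=1: 0.7409·0.0456 − -3.3581·2.9513 = +9.9444 (running +9.9444)
  i=2: -3.3581·-1.4110 − -1.9178·0.0456 = +4.8256 (running +14.7700)
  i=3: -1.9178·-1.4598 − -0.0663·-1.4110 = +2.7060 (running +17.4760)
  i=4: -0.0663·2.9513 − 0.7409·-1.4598 = +0.8859 (running +18.3619)
Area = |Σ|/2 = |18.3619|/2 = 9.1810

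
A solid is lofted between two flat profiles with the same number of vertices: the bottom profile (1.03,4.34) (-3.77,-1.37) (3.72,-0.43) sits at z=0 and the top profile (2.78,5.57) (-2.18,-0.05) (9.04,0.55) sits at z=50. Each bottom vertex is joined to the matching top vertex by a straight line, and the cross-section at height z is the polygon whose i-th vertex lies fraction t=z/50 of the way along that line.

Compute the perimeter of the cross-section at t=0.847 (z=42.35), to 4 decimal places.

Perimeter at t=0.847: 25.7397

Cross-section at t=0.847: each vertex is (1-t)·p0[i] + t·p1[i].
  v1: (1-0.847)·(1.03,4.34) + 0.847·(2.78,5.57) = (2.5122,5.3818)
  v2: (1-0.847)·(-3.77,-1.37) + 0.847·(-2.18,-0.05) = (-2.4233,-0.2520)
  v3: (1-0.847)·(3.72,-0.43) + 0.847·(9.04,0.55) = (8.2260,0.4001)
Perimeter = Σ |v_{i+1} − v_i|:
  edge 1→2: √(-4.9355² + -5.6338²) = 7.4899 (running 7.4899)
  edge 2→3: √(10.6493² + 0.6520²) = 10.6693 (running 18.1592)
  edge 3→1: √(-5.7138² + 4.9817²) = 7.5806 (running 25.7397)
Perimeter = 25.7397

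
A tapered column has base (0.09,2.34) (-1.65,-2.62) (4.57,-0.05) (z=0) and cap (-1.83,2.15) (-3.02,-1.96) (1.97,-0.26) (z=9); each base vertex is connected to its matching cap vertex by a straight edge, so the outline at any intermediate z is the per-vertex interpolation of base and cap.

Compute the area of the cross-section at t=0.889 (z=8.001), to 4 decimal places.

Cross-section at t=0.889: each vertex is (1-t)·p0[i] + t·p1[i].
  v1: (1-0.889)·(0.09,2.34) + 0.889·(-1.83,2.15) = (-1.6169,2.1711)
  v2: (1-0.889)·(-1.65,-2.62) + 0.889·(-3.02,-1.96) = (-2.8679,-2.0333)
  v3: (1-0.889)·(4.57,-0.05) + 0.889·(1.97,-0.26) = (2.2586,-0.2367)
Shoelace sum Σ(x_i·y_{i+1} − x_{i+1}·y_i):
  i=1: -1.6169·-2.0333 − -2.8679·2.1711 = +9.5141 (running +9.5141)
  i=2: -2.8679·-0.2367 − 2.2586·-2.0333 = +5.2711 (running +14.7852)
  i=3: 2.2586·2.1711 − -1.6169·-0.2367 = +4.5209 (running +19.3061)
Area = |Σ|/2 = |19.3061|/2 = 9.6531

Area at t=0.889: 9.6531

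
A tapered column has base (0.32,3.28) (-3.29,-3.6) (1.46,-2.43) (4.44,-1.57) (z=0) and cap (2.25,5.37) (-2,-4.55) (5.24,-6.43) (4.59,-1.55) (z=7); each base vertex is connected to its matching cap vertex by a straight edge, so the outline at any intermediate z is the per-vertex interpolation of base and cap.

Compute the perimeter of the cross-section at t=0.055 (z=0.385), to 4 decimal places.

Cross-section at t=0.055: each vertex is (1-t)·p0[i] + t·p1[i].
  v1: (1-0.055)·(0.32,3.28) + 0.055·(2.25,5.37) = (0.4262,3.3949)
  v2: (1-0.055)·(-3.29,-3.6) + 0.055·(-2,-4.55) = (-3.2190,-3.6522)
  v3: (1-0.055)·(1.46,-2.43) + 0.055·(5.24,-6.43) = (1.6679,-2.6500)
  v4: (1-0.055)·(4.44,-1.57) + 0.055·(4.59,-1.55) = (4.4482,-1.5689)
Perimeter = Σ |v_{i+1} − v_i|:
  edge 1→2: √(-3.6452² + -7.0472²) = 7.9341 (running 7.9341)
  edge 2→3: √(4.8869² + 1.0022²) = 4.9887 (running 12.9228)
  edge 3→4: √(2.7803² + 1.0811²) = 2.9831 (running 15.9059)
  edge 4→1: √(-4.0221² + 4.9638²) = 6.3888 (running 22.2948)
Perimeter = 22.2948

Perimeter at t=0.055: 22.2948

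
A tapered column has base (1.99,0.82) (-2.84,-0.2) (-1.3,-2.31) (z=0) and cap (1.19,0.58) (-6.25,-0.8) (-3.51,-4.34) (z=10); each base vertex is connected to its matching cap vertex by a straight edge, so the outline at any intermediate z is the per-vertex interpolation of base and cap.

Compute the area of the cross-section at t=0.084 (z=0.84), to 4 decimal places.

Cross-section at t=0.084: each vertex is (1-t)·p0[i] + t·p1[i].
  v1: (1-0.084)·(1.99,0.82) + 0.084·(1.19,0.58) = (1.9228,0.7998)
  v2: (1-0.084)·(-2.84,-0.2) + 0.084·(-6.25,-0.8) = (-3.1264,-0.2504)
  v3: (1-0.084)·(-1.3,-2.31) + 0.084·(-3.51,-4.34) = (-1.4856,-2.4805)
Shoelace sum Σ(x_i·y_{i+1} − x_{i+1}·y_i):
  i=1: 1.9228·-0.2504 − -3.1264·0.7998 = +2.0192 (running +2.0192)
  i=2: -3.1264·-2.4805 − -1.4856·-0.2504 = +7.3832 (running +9.4024)
  i=3: -1.4856·0.7998 − 1.9228·-2.4805 = +3.5813 (running +12.9836)
Area = |Σ|/2 = |12.9836|/2 = 6.4918

Area at t=0.084: 6.4918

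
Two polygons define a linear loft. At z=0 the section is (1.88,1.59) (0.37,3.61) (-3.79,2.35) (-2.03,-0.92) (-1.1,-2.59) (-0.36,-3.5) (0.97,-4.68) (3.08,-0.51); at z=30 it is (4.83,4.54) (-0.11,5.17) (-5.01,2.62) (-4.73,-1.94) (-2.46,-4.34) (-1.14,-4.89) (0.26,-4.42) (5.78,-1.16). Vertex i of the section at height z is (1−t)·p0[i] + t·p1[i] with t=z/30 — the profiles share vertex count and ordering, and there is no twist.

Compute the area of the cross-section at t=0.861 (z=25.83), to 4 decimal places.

Cross-section at t=0.861: each vertex is (1-t)·p0[i] + t·p1[i].
  v1: (1-0.861)·(1.88,1.59) + 0.861·(4.83,4.54) = (4.4200,4.1300)
  v2: (1-0.861)·(0.37,3.61) + 0.861·(-0.11,5.17) = (-0.0433,4.9532)
  v3: (1-0.861)·(-3.79,2.35) + 0.861·(-5.01,2.62) = (-4.8404,2.5825)
  v4: (1-0.861)·(-2.03,-0.92) + 0.861·(-4.73,-1.94) = (-4.3547,-1.7982)
  v5: (1-0.861)·(-1.1,-2.59) + 0.861·(-2.46,-4.34) = (-2.2710,-4.0968)
  v6: (1-0.861)·(-0.36,-3.5) + 0.861·(-1.14,-4.89) = (-1.0316,-4.6968)
  v7: (1-0.861)·(0.97,-4.68) + 0.861·(0.26,-4.42) = (0.3587,-4.4561)
  v8: (1-0.861)·(3.08,-0.51) + 0.861·(5.78,-1.16) = (5.4047,-1.0696)
Shoelace sum Σ(x_i·y_{i+1} − x_{i+1}·y_i):
  i=1: 4.4200·4.9532 − -0.0433·4.1300 = +22.0715 (running +22.0715)
  i=2: -0.0433·2.5825 − -4.8404·4.9532 = +23.8636 (running +45.9351)
  i=3: -4.8404·-1.7982 − -4.3547·2.5825 = +19.9500 (running +65.8851)
  i=4: -4.3547·-4.0968 − -2.2710·-1.7982 = +13.7564 (running +79.6415)
  i=5: -2.2710·-4.6968 − -1.0316·-4.0968 = +6.4401 (running +86.0816)
  i=6: -1.0316·-4.4561 − 0.3587·-4.6968 = +6.2816 (running +92.3632)
  i=7: 0.3587·-1.0696 − 5.4047·-4.4561 = +23.7004 (running +116.0636)
  i=8: 5.4047·4.1300 − 4.4200·-1.0696 = +27.0489 (running +143.1125)
Area = |Σ|/2 = |143.1125|/2 = 71.5563

Area at t=0.861: 71.5563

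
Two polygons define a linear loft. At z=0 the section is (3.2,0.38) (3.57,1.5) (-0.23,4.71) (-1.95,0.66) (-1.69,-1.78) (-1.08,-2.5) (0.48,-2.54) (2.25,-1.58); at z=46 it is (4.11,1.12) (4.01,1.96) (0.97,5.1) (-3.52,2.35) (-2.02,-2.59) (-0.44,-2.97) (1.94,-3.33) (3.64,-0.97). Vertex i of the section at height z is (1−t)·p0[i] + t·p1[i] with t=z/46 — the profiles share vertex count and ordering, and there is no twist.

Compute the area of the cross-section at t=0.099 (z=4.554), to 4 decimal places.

Cross-section at t=0.099: each vertex is (1-t)·p0[i] + t·p1[i].
  v1: (1-0.099)·(3.2,0.38) + 0.099·(4.11,1.12) = (3.2901,0.4533)
  v2: (1-0.099)·(3.57,1.5) + 0.099·(4.01,1.96) = (3.6136,1.5455)
  v3: (1-0.099)·(-0.23,4.71) + 0.099·(0.97,5.1) = (-0.1112,4.7486)
  v4: (1-0.099)·(-1.95,0.66) + 0.099·(-3.52,2.35) = (-2.1054,0.8273)
  v5: (1-0.099)·(-1.69,-1.78) + 0.099·(-2.02,-2.59) = (-1.7227,-1.8602)
  v6: (1-0.099)·(-1.08,-2.5) + 0.099·(-0.44,-2.97) = (-1.0166,-2.5465)
  v7: (1-0.099)·(0.48,-2.54) + 0.099·(1.94,-3.33) = (0.6245,-2.6182)
  v8: (1-0.099)·(2.25,-1.58) + 0.099·(3.64,-0.97) = (2.3876,-1.5196)
Shoelace sum Σ(x_i·y_{i+1} − x_{i+1}·y_i):
  i=1: 3.2901·1.5455 − 3.6136·0.4533 = +3.4471 (running +3.4471)
  i=2: 3.6136·4.7486 − -0.1112·1.5455 = +17.3313 (running +20.7783)
  i=3: -0.1112·0.8273 − -2.1054·4.7486 = +9.9059 (running +30.6842)
  i=4: -2.1054·-1.8602 − -1.7227·0.8273 = +5.3417 (running +36.0259)
  i=5: -1.7227·-2.5465 − -1.0166·-1.8602 = +2.4957 (running +38.5216)
  i=6: -1.0166·-2.6182 − 0.6245·-2.5465 = +4.2522 (running +42.7738)
  i=7: 0.6245·-1.5196 − 2.3876·-2.6182 = +5.3022 (running +48.0760)
  i=8: 2.3876·0.4533 − 3.2901·-1.5196 = +6.0819 (running +54.1578)
Area = |Σ|/2 = |54.1578|/2 = 27.0789

Area at t=0.099: 27.0789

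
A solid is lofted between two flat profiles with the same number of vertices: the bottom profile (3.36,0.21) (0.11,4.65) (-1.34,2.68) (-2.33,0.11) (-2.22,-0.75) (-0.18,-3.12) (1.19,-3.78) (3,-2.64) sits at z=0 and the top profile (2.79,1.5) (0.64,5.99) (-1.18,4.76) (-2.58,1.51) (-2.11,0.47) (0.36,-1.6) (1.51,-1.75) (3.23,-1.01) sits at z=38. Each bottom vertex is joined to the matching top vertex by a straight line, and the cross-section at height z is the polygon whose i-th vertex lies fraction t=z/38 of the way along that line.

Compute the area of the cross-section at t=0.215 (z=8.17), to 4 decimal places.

Area at t=0.215: 29.0271

Cross-section at t=0.215: each vertex is (1-t)·p0[i] + t·p1[i].
  v1: (1-0.215)·(3.36,0.21) + 0.215·(2.79,1.5) = (3.2374,0.4874)
  v2: (1-0.215)·(0.11,4.65) + 0.215·(0.64,5.99) = (0.2240,4.9381)
  v3: (1-0.215)·(-1.34,2.68) + 0.215·(-1.18,4.76) = (-1.3056,3.1272)
  v4: (1-0.215)·(-2.33,0.11) + 0.215·(-2.58,1.51) = (-2.3838,0.4110)
  v5: (1-0.215)·(-2.22,-0.75) + 0.215·(-2.11,0.47) = (-2.1964,-0.4877)
  v6: (1-0.215)·(-0.18,-3.12) + 0.215·(0.36,-1.6) = (-0.0639,-2.7932)
  v7: (1-0.215)·(1.19,-3.78) + 0.215·(1.51,-1.75) = (1.2588,-3.3435)
  v8: (1-0.215)·(3,-2.64) + 0.215·(3.23,-1.01) = (3.0495,-2.2896)
Shoelace sum Σ(x_i·y_{i+1} − x_{i+1}·y_i):
  i=1: 3.2374·4.9381 − 0.2240·0.4874 = +15.8777 (running +15.8777)
  i=2: 0.2240·3.1272 − -1.3056·4.9381 = +7.1475 (running +23.0252)
  i=3: -1.3056·0.4110 − -2.3838·3.1272 = +6.9179 (running +29.9431)
  i=4: -2.3838·-0.4877 − -2.1964·0.4110 = +2.0653 (running +32.0083)
  i=5: -2.1964·-2.7932 − -0.0639·-0.4877 = +6.1037 (running +38.1120)
  i=6: -0.0639·-3.3435 − 1.2588·-2.7932 = +3.7297 (running +41.8418)
  i=7: 1.2588·-2.2896 − 3.0495·-3.3435 = +7.3139 (running +49.1557)
  i=8: 3.0495·0.4874 − 3.2374·-2.2896 = +8.8985 (running +58.0541)
Area = |Σ|/2 = |58.0541|/2 = 29.0271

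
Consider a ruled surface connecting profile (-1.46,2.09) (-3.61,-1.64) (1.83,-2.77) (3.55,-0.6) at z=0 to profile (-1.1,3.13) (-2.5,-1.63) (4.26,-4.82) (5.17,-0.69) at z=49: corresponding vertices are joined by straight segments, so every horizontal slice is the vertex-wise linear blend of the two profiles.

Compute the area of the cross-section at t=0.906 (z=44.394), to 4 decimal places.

Area at t=0.906: 31.6428

Cross-section at t=0.906: each vertex is (1-t)·p0[i] + t·p1[i].
  v1: (1-0.906)·(-1.46,2.09) + 0.906·(-1.1,3.13) = (-1.1338,3.0322)
  v2: (1-0.906)·(-3.61,-1.64) + 0.906·(-2.5,-1.63) = (-2.6043,-1.6309)
  v3: (1-0.906)·(1.83,-2.77) + 0.906·(4.26,-4.82) = (4.0316,-4.6273)
  v4: (1-0.906)·(3.55,-0.6) + 0.906·(5.17,-0.69) = (5.0177,-0.6815)
Shoelace sum Σ(x_i·y_{i+1} − x_{i+1}·y_i):
  i=1: -1.1338·-1.6309 − -2.6043·3.0322 = +9.7462 (running +9.7462)
  i=2: -2.6043·-4.6273 − 4.0316·-1.6309 = +18.6263 (running +28.3725)
  i=3: 4.0316·-0.6815 − 5.0177·-4.6273 = +20.4708 (running +48.8433)
  i=4: 5.0177·3.0322 − -1.1338·-0.6815 = +14.4422 (running +63.2855)
Area = |Σ|/2 = |63.2855|/2 = 31.6428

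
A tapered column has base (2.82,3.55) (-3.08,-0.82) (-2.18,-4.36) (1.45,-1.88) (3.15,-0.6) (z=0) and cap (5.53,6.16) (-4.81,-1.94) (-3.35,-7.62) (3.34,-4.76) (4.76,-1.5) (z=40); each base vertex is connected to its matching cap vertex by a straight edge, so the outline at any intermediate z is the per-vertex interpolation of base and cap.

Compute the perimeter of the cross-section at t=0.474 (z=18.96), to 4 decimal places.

Perimeter at t=0.474: 29.0560

Cross-section at t=0.474: each vertex is (1-t)·p0[i] + t·p1[i].
  v1: (1-0.474)·(2.82,3.55) + 0.474·(5.53,6.16) = (4.1045,4.7871)
  v2: (1-0.474)·(-3.08,-0.82) + 0.474·(-4.81,-1.94) = (-3.9000,-1.3509)
  v3: (1-0.474)·(-2.18,-4.36) + 0.474·(-3.35,-7.62) = (-2.7346,-5.9052)
  v4: (1-0.474)·(1.45,-1.88) + 0.474·(3.34,-4.76) = (2.3459,-3.2451)
  v5: (1-0.474)·(3.15,-0.6) + 0.474·(4.76,-1.5) = (3.9131,-1.0266)
Perimeter = Σ |v_{i+1} − v_i|:
  edge 1→2: √(-8.0046² + -6.1380²) = 10.0870 (running 10.0870)
  edge 2→3: √(1.1654² + -4.5544²) = 4.7011 (running 14.7881)
  edge 3→4: √(5.0804² + 2.6601²) = 5.7347 (running 20.5229)
  edge 4→5: √(1.5673² + 2.2185²) = 2.7163 (running 23.2392)
  edge 5→1: √(0.1914² + 5.8137²) = 5.8169 (running 29.0560)
Perimeter = 29.0560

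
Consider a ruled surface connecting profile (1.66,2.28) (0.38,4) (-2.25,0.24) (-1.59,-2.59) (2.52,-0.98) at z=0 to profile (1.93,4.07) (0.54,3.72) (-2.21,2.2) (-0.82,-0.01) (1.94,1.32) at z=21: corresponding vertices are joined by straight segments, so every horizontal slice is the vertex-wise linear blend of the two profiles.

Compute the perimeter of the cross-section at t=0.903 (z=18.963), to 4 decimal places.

Cross-section at t=0.903: each vertex is (1-t)·p0[i] + t·p1[i].
  v1: (1-0.903)·(1.66,2.28) + 0.903·(1.93,4.07) = (1.9038,3.8964)
  v2: (1-0.903)·(0.38,4) + 0.903·(0.54,3.72) = (0.5245,3.7472)
  v3: (1-0.903)·(-2.25,0.24) + 0.903·(-2.21,2.2) = (-2.2139,2.0099)
  v4: (1-0.903)·(-1.59,-2.59) + 0.903·(-0.82,-0.01) = (-0.8947,-0.2603)
  v5: (1-0.903)·(2.52,-0.98) + 0.903·(1.94,1.32) = (1.9963,1.0969)
Perimeter = Σ |v_{i+1} − v_i|:
  edge 1→2: √(-1.3793² + -0.1492²) = 1.3874 (running 1.3874)
  edge 2→3: √(-2.7384² + -1.7373²) = 3.2430 (running 4.6303)
  edge 3→4: √(1.3192² + -2.2701²) = 2.6256 (running 7.2559)
  edge 4→5: √(2.8910² + 1.3572²) = 3.1937 (running 10.4496)
  edge 5→1: √(-0.0924² + 2.7995²) = 2.8010 (running 13.2506)
Perimeter = 13.2506

Perimeter at t=0.903: 13.2506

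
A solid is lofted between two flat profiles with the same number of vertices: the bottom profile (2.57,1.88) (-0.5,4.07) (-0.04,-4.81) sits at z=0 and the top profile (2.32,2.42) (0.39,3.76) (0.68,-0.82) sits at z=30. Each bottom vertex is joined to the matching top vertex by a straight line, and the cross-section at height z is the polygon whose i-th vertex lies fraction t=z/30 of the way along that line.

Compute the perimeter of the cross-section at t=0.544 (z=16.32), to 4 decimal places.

Perimeter at t=0.544: 14.7932

Cross-section at t=0.544: each vertex is (1-t)·p0[i] + t·p1[i].
  v1: (1-0.544)·(2.57,1.88) + 0.544·(2.32,2.42) = (2.4340,2.1738)
  v2: (1-0.544)·(-0.5,4.07) + 0.544·(0.39,3.76) = (-0.0158,3.9014)
  v3: (1-0.544)·(-0.04,-4.81) + 0.544·(0.68,-0.82) = (0.3517,-2.6394)
Perimeter = Σ |v_{i+1} − v_i|:
  edge 1→2: √(-2.4498² + 1.7276²) = 2.9977 (running 2.9977)
  edge 2→3: √(0.3675² + -6.5408²) = 6.5511 (running 9.5488)
  edge 3→1: √(2.0823² + 4.8132²) = 5.2443 (running 14.7932)
Perimeter = 14.7932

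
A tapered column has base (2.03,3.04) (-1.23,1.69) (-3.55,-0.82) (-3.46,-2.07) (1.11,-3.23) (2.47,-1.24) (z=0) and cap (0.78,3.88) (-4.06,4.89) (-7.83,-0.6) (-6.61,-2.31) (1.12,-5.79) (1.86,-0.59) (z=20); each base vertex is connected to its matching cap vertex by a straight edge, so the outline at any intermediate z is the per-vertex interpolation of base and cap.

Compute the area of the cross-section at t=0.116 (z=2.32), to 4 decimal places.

Area at t=0.116: 28.2582

Cross-section at t=0.116: each vertex is (1-t)·p0[i] + t·p1[i].
  v1: (1-0.116)·(2.03,3.04) + 0.116·(0.78,3.88) = (1.8850,3.1374)
  v2: (1-0.116)·(-1.23,1.69) + 0.116·(-4.06,4.89) = (-1.5583,2.0612)
  v3: (1-0.116)·(-3.55,-0.82) + 0.116·(-7.83,-0.6) = (-4.0465,-0.7945)
  v4: (1-0.116)·(-3.46,-2.07) + 0.116·(-6.61,-2.31) = (-3.8254,-2.0978)
  v5: (1-0.116)·(1.11,-3.23) + 0.116·(1.12,-5.79) = (1.1112,-3.5270)
  v6: (1-0.116)·(2.47,-1.24) + 0.116·(1.86,-0.59) = (2.3992,-1.1646)
Shoelace sum Σ(x_i·y_{i+1} − x_{i+1}·y_i):
  i=1: 1.8850·2.0612 − -1.5583·3.1374 = +8.7744 (running +8.7744)
  i=2: -1.5583·-0.7945 − -4.0465·2.0612 = +9.5786 (running +18.3530)
  i=3: -4.0465·-2.0978 − -3.8254·-0.7945 = +5.4497 (running +23.8027)
  i=4: -3.8254·-3.5270 − 1.1112·-2.0978 = +15.8231 (running +39.6257)
  i=5: 1.1112·-1.1646 − 2.3992·-3.5270 = +7.1680 (running +46.7937)
  i=6: 2.3992·3.1374 − 1.8850·-1.1646 = +9.7227 (running +56.5164)
Area = |Σ|/2 = |56.5164|/2 = 28.2582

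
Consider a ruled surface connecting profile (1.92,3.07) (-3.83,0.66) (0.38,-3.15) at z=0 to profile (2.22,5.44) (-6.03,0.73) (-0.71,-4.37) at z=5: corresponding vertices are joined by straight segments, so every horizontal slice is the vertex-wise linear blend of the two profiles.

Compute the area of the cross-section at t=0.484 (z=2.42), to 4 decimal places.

Area at t=0.484: 23.7943

Cross-section at t=0.484: each vertex is (1-t)·p0[i] + t·p1[i].
  v1: (1-0.484)·(1.92,3.07) + 0.484·(2.22,5.44) = (2.0652,4.2171)
  v2: (1-0.484)·(-3.83,0.66) + 0.484·(-6.03,0.73) = (-4.8948,0.6939)
  v3: (1-0.484)·(0.38,-3.15) + 0.484·(-0.71,-4.37) = (-0.1476,-3.7405)
Shoelace sum Σ(x_i·y_{i+1} − x_{i+1}·y_i):
  i=1: 2.0652·0.6939 − -4.8948·4.2171 = +22.0748 (running +22.0748)
  i=2: -4.8948·-3.7405 − -0.1476·0.6939 = +18.4113 (running +40.4861)
  i=3: -0.1476·4.2171 − 2.0652·-3.7405 = +7.1026 (running +47.5886)
Area = |Σ|/2 = |47.5886|/2 = 23.7943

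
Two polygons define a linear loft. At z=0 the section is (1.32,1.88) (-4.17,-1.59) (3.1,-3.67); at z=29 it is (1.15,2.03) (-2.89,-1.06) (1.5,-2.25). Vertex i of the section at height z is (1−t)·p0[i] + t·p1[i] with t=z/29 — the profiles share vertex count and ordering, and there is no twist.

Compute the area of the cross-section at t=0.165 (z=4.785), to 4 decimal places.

Area at t=0.165: 16.6512

Cross-section at t=0.165: each vertex is (1-t)·p0[i] + t·p1[i].
  v1: (1-0.165)·(1.32,1.88) + 0.165·(1.15,2.03) = (1.2920,1.9047)
  v2: (1-0.165)·(-4.17,-1.59) + 0.165·(-2.89,-1.06) = (-3.9588,-1.5026)
  v3: (1-0.165)·(3.1,-3.67) + 0.165·(1.5,-2.25) = (2.8360,-3.4357)
Shoelace sum Σ(x_i·y_{i+1} − x_{i+1}·y_i):
  i=1: 1.2920·-1.5026 − -3.9588·1.9047 = +5.5993 (running +5.5993)
  i=2: -3.9588·-3.4357 − 2.8360·-1.5026 = +17.8625 (running +23.4618)
  i=3: 2.8360·1.9047 − 1.2920·-3.4357 = +9.8406 (running +33.3024)
Area = |Σ|/2 = |33.3024|/2 = 16.6512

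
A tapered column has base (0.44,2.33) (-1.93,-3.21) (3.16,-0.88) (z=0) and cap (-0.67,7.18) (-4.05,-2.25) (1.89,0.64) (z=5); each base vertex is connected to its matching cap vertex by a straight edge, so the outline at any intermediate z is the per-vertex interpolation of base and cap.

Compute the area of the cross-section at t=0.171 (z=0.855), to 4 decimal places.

Area at t=0.171: 13.1592

Cross-section at t=0.171: each vertex is (1-t)·p0[i] + t·p1[i].
  v1: (1-0.171)·(0.44,2.33) + 0.171·(-0.67,7.18) = (0.2502,3.1593)
  v2: (1-0.171)·(-1.93,-3.21) + 0.171·(-4.05,-2.25) = (-2.2925,-3.0458)
  v3: (1-0.171)·(3.16,-0.88) + 0.171·(1.89,0.64) = (2.9428,-0.6201)
Shoelace sum Σ(x_i·y_{i+1} − x_{i+1}·y_i):
  i=1: 0.2502·-3.0458 − -2.2925·3.1593 = +6.4808 (running +6.4808)
  i=2: -2.2925·-0.6201 − 2.9428·-3.0458 = +10.3849 (running +16.8658)
  i=3: 2.9428·3.1593 − 0.2502·-0.6201 = +9.4526 (running +26.3183)
Area = |Σ|/2 = |26.3183|/2 = 13.1592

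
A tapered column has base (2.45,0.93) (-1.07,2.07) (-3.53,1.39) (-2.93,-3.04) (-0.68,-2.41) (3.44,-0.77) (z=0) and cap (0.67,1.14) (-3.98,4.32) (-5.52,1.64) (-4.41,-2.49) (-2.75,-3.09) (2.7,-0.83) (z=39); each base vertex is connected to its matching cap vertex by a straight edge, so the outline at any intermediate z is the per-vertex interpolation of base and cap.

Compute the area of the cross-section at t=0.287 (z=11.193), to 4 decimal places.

Cross-section at t=0.287: each vertex is (1-t)·p0[i] + t·p1[i].
  v1: (1-0.287)·(2.45,0.93) + 0.287·(0.67,1.14) = (1.9391,0.9903)
  v2: (1-0.287)·(-1.07,2.07) + 0.287·(-3.98,4.32) = (-1.9052,2.7157)
  v3: (1-0.287)·(-3.53,1.39) + 0.287·(-5.52,1.64) = (-4.1011,1.4617)
  v4: (1-0.287)·(-2.93,-3.04) + 0.287·(-4.41,-2.49) = (-3.3548,-2.8822)
  v5: (1-0.287)·(-0.68,-2.41) + 0.287·(-2.75,-3.09) = (-1.2741,-2.6052)
  v6: (1-0.287)·(3.44,-0.77) + 0.287·(2.7,-0.83) = (3.2276,-0.7872)
Shoelace sum Σ(x_i·y_{i+1} − x_{i+1}·y_i):
  i=1: 1.9391·2.7157 − -1.9052·0.9903 = +7.1529 (running +7.1529)
  i=2: -1.9052·1.4617 − -4.1011·2.7157 = +8.3528 (running +15.5056)
  i=3: -4.1011·-2.8822 − -3.3548·1.4617 = +16.7239 (running +32.2295)
  i=4: -3.3548·-2.6052 − -1.2741·-2.8822 = +5.0676 (running +37.2971)
  i=5: -1.2741·-0.7872 − 3.2276·-2.6052 = +9.4115 (running +46.7085)
  i=6: 3.2276·0.9903 − 1.9391·-0.7872 = +4.7227 (running +51.4313)
Area = |Σ|/2 = |51.4313|/2 = 25.7156

Area at t=0.287: 25.7156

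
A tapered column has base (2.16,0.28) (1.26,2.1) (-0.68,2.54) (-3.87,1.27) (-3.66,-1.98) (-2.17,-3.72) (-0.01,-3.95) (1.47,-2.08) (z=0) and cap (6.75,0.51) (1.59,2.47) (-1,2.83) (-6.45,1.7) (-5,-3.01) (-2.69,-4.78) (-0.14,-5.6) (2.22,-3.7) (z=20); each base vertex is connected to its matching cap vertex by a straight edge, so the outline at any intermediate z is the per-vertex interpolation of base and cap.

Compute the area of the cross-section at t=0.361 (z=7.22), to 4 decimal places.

Cross-section at t=0.361: each vertex is (1-t)·p0[i] + t·p1[i].
  v1: (1-0.361)·(2.16,0.28) + 0.361·(6.75,0.51) = (3.8170,0.3630)
  v2: (1-0.361)·(1.26,2.1) + 0.361·(1.59,2.47) = (1.3791,2.2336)
  v3: (1-0.361)·(-0.68,2.54) + 0.361·(-1,2.83) = (-0.7955,2.6447)
  v4: (1-0.361)·(-3.87,1.27) + 0.361·(-6.45,1.7) = (-4.8014,1.4252)
  v5: (1-0.361)·(-3.66,-1.98) + 0.361·(-5,-3.01) = (-4.1437,-2.3518)
  v6: (1-0.361)·(-2.17,-3.72) + 0.361·(-2.69,-4.78) = (-2.3577,-4.1027)
  v7: (1-0.361)·(-0.01,-3.95) + 0.361·(-0.14,-5.6) = (-0.0569,-4.5457)
  v8: (1-0.361)·(1.47,-2.08) + 0.361·(2.22,-3.7) = (1.7408,-2.6648)
Shoelace sum Σ(x_i·y_{i+1} − x_{i+1}·y_i):
  i=1: 3.8170·2.2336 − 1.3791·0.3630 = +8.0248 (running +8.0248)
  i=2: 1.3791·2.6447 − -0.7955·2.2336 = +5.4242 (running +13.4491)
  i=3: -0.7955·1.4252 − -4.8014·2.6447 = +11.5644 (running +25.0134)
  i=4: -4.8014·-2.3518 − -4.1437·1.4252 = +17.1978 (running +42.2112)
  i=5: -4.1437·-4.1027 − -2.3577·-2.3518 = +11.4554 (running +53.6666)
  i=6: -2.3577·-4.5457 − -0.0569·-4.1027 = +10.4838 (running +64.1504)
  i=7: -0.0569·-2.6648 − 1.7408·-4.5457 = +8.0645 (running +72.2150)
  i=8: 1.7408·0.3630 − 3.8170·-2.6648 = +10.8035 (running +83.0185)
Area = |Σ|/2 = |83.0185|/2 = 41.5093

Area at t=0.361: 41.5093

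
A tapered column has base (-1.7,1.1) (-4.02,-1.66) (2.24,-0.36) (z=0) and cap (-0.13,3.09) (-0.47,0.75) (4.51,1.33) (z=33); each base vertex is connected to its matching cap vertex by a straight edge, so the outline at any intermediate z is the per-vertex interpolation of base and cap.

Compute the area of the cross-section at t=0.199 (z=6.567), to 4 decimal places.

Area at t=0.199: 6.9224

Cross-section at t=0.199: each vertex is (1-t)·p0[i] + t·p1[i].
  v1: (1-0.199)·(-1.7,1.1) + 0.199·(-0.13,3.09) = (-1.3876,1.4960)
  v2: (1-0.199)·(-4.02,-1.66) + 0.199·(-0.47,0.75) = (-3.3135,-1.1804)
  v3: (1-0.199)·(2.24,-0.36) + 0.199·(4.51,1.33) = (2.6917,-0.0237)
Shoelace sum Σ(x_i·y_{i+1} − x_{i+1}·y_i):
  i=1: -1.3876·-1.1804 − -3.3135·1.4960 = +6.5950 (running +6.5950)
  i=2: -3.3135·-0.0237 − 2.6917·-1.1804 = +3.2558 (running +9.8508)
  i=3: 2.6917·1.4960 − -1.3876·-0.0237 = +3.9940 (running +13.8448)
Area = |Σ|/2 = |13.8448|/2 = 6.9224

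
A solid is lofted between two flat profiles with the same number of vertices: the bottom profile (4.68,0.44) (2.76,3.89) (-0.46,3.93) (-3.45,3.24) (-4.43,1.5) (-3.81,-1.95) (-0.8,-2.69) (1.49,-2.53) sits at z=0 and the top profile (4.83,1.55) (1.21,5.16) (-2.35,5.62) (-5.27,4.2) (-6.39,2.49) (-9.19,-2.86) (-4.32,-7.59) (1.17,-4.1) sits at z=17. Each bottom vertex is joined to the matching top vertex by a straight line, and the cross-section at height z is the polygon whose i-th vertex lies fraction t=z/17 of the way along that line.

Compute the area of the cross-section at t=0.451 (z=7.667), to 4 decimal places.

Cross-section at t=0.451: each vertex is (1-t)·p0[i] + t·p1[i].
  v1: (1-0.451)·(4.68,0.44) + 0.451·(4.83,1.55) = (4.7476,0.9406)
  v2: (1-0.451)·(2.76,3.89) + 0.451·(1.21,5.16) = (2.0609,4.4628)
  v3: (1-0.451)·(-0.46,3.93) + 0.451·(-2.35,5.62) = (-1.3124,4.6922)
  v4: (1-0.451)·(-3.45,3.24) + 0.451·(-5.27,4.2) = (-4.2708,3.6730)
  v5: (1-0.451)·(-4.43,1.5) + 0.451·(-6.39,2.49) = (-5.3140,1.9465)
  v6: (1-0.451)·(-3.81,-1.95) + 0.451·(-9.19,-2.86) = (-6.2364,-2.3604)
  v7: (1-0.451)·(-0.8,-2.69) + 0.451·(-4.32,-7.59) = (-2.3875,-4.8999)
  v8: (1-0.451)·(1.49,-2.53) + 0.451·(1.17,-4.1) = (1.3457,-3.2381)
Shoelace sum Σ(x_i·y_{i+1} − x_{i+1}·y_i):
  i=1: 4.7476·4.4628 − 2.0609·0.9406 = +19.2491 (running +19.2491)
  i=2: 2.0609·4.6922 − -1.3124·4.4628 = +15.5273 (running +34.7764)
  i=3: -1.3124·3.6730 − -4.2708·4.6922 = +15.2191 (running +49.9955)
  i=4: -4.2708·1.9465 − -5.3140·3.6730 = +11.2049 (running +61.2004)
  i=5: -5.3140·-2.3604 − -6.2364·1.9465 = +24.6822 (running +85.8826)
  i=6: -6.2364·-4.8999 − -2.3875·-2.3604 = +24.9221 (running +110.8047)
  i=7: -2.3875·-3.2381 − 1.3457·-4.8999 = +14.3247 (running +125.1293)
  i=8: 1.3457·0.9406 − 4.7476·-3.2381 = +16.6390 (running +141.7683)
Area = |Σ|/2 = |141.7683|/2 = 70.8842

Area at t=0.451: 70.8842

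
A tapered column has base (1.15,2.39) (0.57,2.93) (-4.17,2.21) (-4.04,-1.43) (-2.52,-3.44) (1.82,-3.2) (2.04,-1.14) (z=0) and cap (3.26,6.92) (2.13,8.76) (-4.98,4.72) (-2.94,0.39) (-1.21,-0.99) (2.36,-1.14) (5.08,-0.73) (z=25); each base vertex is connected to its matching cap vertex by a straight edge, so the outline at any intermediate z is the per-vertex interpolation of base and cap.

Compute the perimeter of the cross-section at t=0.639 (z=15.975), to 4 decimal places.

Cross-section at t=0.639: each vertex is (1-t)·p0[i] + t·p1[i].
  v1: (1-0.639)·(1.15,2.39) + 0.639·(3.26,6.92) = (2.4983,5.2847)
  v2: (1-0.639)·(0.57,2.93) + 0.639·(2.13,8.76) = (1.5668,6.6554)
  v3: (1-0.639)·(-4.17,2.21) + 0.639·(-4.98,4.72) = (-4.6876,3.8139)
  v4: (1-0.639)·(-4.04,-1.43) + 0.639·(-2.94,0.39) = (-3.3371,-0.2670)
  v5: (1-0.639)·(-2.52,-3.44) + 0.639·(-1.21,-0.99) = (-1.6829,-1.8744)
  v6: (1-0.639)·(1.82,-3.2) + 0.639·(2.36,-1.14) = (2.1651,-1.8837)
  v7: (1-0.639)·(2.04,-1.14) + 0.639·(5.08,-0.73) = (3.9826,-0.8780)
Perimeter = Σ |v_{i+1} − v_i|:
  edge 1→2: √(-0.9314² + 1.3707²) = 1.6572 (running 1.6572)
  edge 2→3: √(-6.2544² + -2.8415²) = 6.8696 (running 8.5269)
  edge 3→4: √(1.3505² + -4.0809²) = 4.2986 (running 12.8254)
  edge 4→5: √(1.6542² + -1.6074²) = 2.3066 (running 15.1320)
  edge 5→6: √(3.8480² + -0.0092²) = 3.8480 (running 18.9800)
  edge 6→7: √(1.8175² + 1.0056²) = 2.0772 (running 21.0571)
  edge 7→1: √(-1.4843² + 6.1627²) = 6.3389 (running 27.3960)
Perimeter = 27.3960

Perimeter at t=0.639: 27.3960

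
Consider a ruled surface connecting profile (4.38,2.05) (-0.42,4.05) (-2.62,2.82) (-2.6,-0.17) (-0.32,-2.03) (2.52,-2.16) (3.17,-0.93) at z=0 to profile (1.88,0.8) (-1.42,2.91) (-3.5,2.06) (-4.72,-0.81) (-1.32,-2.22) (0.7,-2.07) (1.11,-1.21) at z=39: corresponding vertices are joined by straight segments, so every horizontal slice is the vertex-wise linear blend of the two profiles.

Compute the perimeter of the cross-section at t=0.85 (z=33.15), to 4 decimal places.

Cross-section at t=0.85: each vertex is (1-t)·p0[i] + t·p1[i].
  v1: (1-0.85)·(4.38,2.05) + 0.85·(1.88,0.8) = (2.2550,0.9875)
  v2: (1-0.85)·(-0.42,4.05) + 0.85·(-1.42,2.91) = (-1.2700,3.0810)
  v3: (1-0.85)·(-2.62,2.82) + 0.85·(-3.5,2.06) = (-3.3680,2.1740)
  v4: (1-0.85)·(-2.6,-0.17) + 0.85·(-4.72,-0.81) = (-4.4020,-0.7140)
  v5: (1-0.85)·(-0.32,-2.03) + 0.85·(-1.32,-2.22) = (-1.1700,-2.1915)
  v6: (1-0.85)·(2.52,-2.16) + 0.85·(0.7,-2.07) = (0.9730,-2.0835)
  v7: (1-0.85)·(3.17,-0.93) + 0.85·(1.11,-1.21) = (1.4190,-1.1680)
Perimeter = Σ |v_{i+1} − v_i|:
  edge 1→2: √(-3.5250² + 2.0935²) = 4.0998 (running 4.0998)
  edge 2→3: √(-2.0980² + -0.9070²) = 2.2857 (running 6.3855)
  edge 3→4: √(-1.0340² + -2.8880²) = 3.0675 (running 9.4530)
  edge 4→5: √(3.2320² + -1.4775²) = 3.5537 (running 13.0067)
  edge 5→6: √(2.1430² + 0.1080²) = 2.1457 (running 15.1524)
  edge 6→7: √(0.4460² + 0.9155²) = 1.0184 (running 16.1708)
  edge 7→1: √(0.8360² + 2.1555²) = 2.3119 (running 18.4827)
Perimeter = 18.4827

Perimeter at t=0.85: 18.4827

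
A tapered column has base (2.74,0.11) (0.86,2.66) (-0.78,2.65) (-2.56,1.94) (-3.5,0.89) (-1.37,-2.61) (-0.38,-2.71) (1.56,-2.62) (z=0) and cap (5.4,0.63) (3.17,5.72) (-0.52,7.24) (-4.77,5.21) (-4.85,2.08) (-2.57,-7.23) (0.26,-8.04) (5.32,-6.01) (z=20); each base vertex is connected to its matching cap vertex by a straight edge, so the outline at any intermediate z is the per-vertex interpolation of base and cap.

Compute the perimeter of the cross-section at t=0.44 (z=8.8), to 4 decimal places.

Perimeter at t=0.44: 28.2464

Cross-section at t=0.44: each vertex is (1-t)·p0[i] + t·p1[i].
  v1: (1-0.44)·(2.74,0.11) + 0.44·(5.4,0.63) = (3.9104,0.3388)
  v2: (1-0.44)·(0.86,2.66) + 0.44·(3.17,5.72) = (1.8764,4.0064)
  v3: (1-0.44)·(-0.78,2.65) + 0.44·(-0.52,7.24) = (-0.6656,4.6696)
  v4: (1-0.44)·(-2.56,1.94) + 0.44·(-4.77,5.21) = (-3.5324,3.3788)
  v5: (1-0.44)·(-3.5,0.89) + 0.44·(-4.85,2.08) = (-4.0940,1.4136)
  v6: (1-0.44)·(-1.37,-2.61) + 0.44·(-2.57,-7.23) = (-1.8980,-4.6428)
  v7: (1-0.44)·(-0.38,-2.71) + 0.44·(0.26,-8.04) = (-0.0984,-5.0552)
  v8: (1-0.44)·(1.56,-2.62) + 0.44·(5.32,-6.01) = (3.2144,-4.1116)
Perimeter = Σ |v_{i+1} − v_i|:
  edge 1→2: √(-2.0340² + 3.6676²) = 4.1939 (running 4.1939)
  edge 2→3: √(-2.5420² + 0.6632²) = 2.6271 (running 6.8209)
  edge 3→4: √(-2.8668² + -1.2908²) = 3.1440 (running 9.9649)
  edge 4→5: √(-0.5616² + -1.9652²) = 2.0439 (running 12.0088)
  edge 5→6: √(2.1960² + -6.0564²) = 6.4422 (running 18.4510)
  edge 6→7: √(1.7996² + -0.4124²) = 1.8462 (running 20.2973)
  edge 7→8: √(3.3128² + 0.9436²) = 3.4446 (running 23.7419)
  edge 8→1: √(0.6960² + 4.4504²) = 4.5045 (running 28.2464)
Perimeter = 28.2464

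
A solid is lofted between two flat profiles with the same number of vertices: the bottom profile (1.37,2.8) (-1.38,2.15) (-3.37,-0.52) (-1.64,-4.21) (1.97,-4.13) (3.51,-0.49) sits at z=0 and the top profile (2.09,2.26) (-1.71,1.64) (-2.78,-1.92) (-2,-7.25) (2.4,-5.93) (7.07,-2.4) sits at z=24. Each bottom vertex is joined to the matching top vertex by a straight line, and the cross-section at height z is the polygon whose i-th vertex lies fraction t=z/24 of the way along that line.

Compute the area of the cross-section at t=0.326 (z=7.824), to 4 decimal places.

Area at t=0.326: 41.3207

Cross-section at t=0.326: each vertex is (1-t)·p0[i] + t·p1[i].
  v1: (1-0.326)·(1.37,2.8) + 0.326·(2.09,2.26) = (1.6047,2.6240)
  v2: (1-0.326)·(-1.38,2.15) + 0.326·(-1.71,1.64) = (-1.4876,1.9837)
  v3: (1-0.326)·(-3.37,-0.52) + 0.326·(-2.78,-1.92) = (-3.1777,-0.9764)
  v4: (1-0.326)·(-1.64,-4.21) + 0.326·(-2,-7.25) = (-1.7574,-5.2010)
  v5: (1-0.326)·(1.97,-4.13) + 0.326·(2.4,-5.93) = (2.1102,-4.7168)
  v6: (1-0.326)·(3.51,-0.49) + 0.326·(7.07,-2.4) = (4.6706,-1.1127)
Shoelace sum Σ(x_i·y_{i+1} − x_{i+1}·y_i):
  i=1: 1.6047·1.9837 − -1.4876·2.6240 = +7.0867 (running +7.0867)
  i=2: -1.4876·-0.9764 − -3.1777·1.9837 = +7.7561 (running +14.8428)
  i=3: -3.1777·-5.2010 − -1.7574·-0.9764 = +14.8113 (running +29.6541)
  i=4: -1.7574·-4.7168 − 2.1102·-5.2010 = +19.2642 (running +48.9183)
  i=5: 2.1102·-1.1127 − 4.6706·-4.7168 = +19.6822 (running +68.6005)
  i=6: 4.6706·2.6240 − 1.6047·-1.1127 = +14.0409 (running +82.6414)
Area = |Σ|/2 = |82.6414|/2 = 41.3207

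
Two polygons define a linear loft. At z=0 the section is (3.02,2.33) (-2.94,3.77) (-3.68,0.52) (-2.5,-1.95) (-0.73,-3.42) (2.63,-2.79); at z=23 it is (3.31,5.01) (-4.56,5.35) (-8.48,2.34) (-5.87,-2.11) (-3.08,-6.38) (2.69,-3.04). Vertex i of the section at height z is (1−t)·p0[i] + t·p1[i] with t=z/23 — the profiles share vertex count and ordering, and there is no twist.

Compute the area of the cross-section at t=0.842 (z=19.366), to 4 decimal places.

Cross-section at t=0.842: each vertex is (1-t)·p0[i] + t·p1[i].
  v1: (1-0.842)·(3.02,2.33) + 0.842·(3.31,5.01) = (3.2642,4.5866)
  v2: (1-0.842)·(-2.94,3.77) + 0.842·(-4.56,5.35) = (-4.3040,5.1004)
  v3: (1-0.842)·(-3.68,0.52) + 0.842·(-8.48,2.34) = (-7.7216,2.0524)
  v4: (1-0.842)·(-2.5,-1.95) + 0.842·(-5.87,-2.11) = (-5.3375,-2.0847)
  v5: (1-0.842)·(-0.73,-3.42) + 0.842·(-3.08,-6.38) = (-2.7087,-5.9123)
  v6: (1-0.842)·(2.63,-2.79) + 0.842·(2.69,-3.04) = (2.6805,-3.0005)
Shoelace sum Σ(x_i·y_{i+1} − x_{i+1}·y_i):
  i=1: 3.2642·5.1004 − -4.3040·4.5866 = +36.3892 (running +36.3892)
  i=2: -4.3040·2.0524 − -7.7216·5.1004 = +30.5492 (running +66.9384)
  i=3: -7.7216·-2.0847 − -5.3375·2.0524 = +27.0524 (running +93.9907)
  i=4: -5.3375·-5.9123 − -2.7087·-2.0847 = +25.9104 (running +119.9011)
  i=5: -2.7087·-3.0005 − 2.6805·-5.9123 = +23.9755 (running +143.8767)
  i=6: 2.6805·4.5866 − 3.2642·-3.0005 = +22.0885 (running +165.9652)
Area = |Σ|/2 = |165.9652|/2 = 82.9826

Area at t=0.842: 82.9826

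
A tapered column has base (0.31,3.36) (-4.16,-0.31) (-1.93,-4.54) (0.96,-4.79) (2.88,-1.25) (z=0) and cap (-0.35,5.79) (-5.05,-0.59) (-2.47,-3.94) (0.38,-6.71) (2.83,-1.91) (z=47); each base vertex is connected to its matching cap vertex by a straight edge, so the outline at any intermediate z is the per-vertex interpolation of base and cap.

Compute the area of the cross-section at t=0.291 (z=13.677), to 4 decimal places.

Area at t=0.291: 38.5136

Cross-section at t=0.291: each vertex is (1-t)·p0[i] + t·p1[i].
  v1: (1-0.291)·(0.31,3.36) + 0.291·(-0.35,5.79) = (0.1179,4.0671)
  v2: (1-0.291)·(-4.16,-0.31) + 0.291·(-5.05,-0.59) = (-4.4190,-0.3915)
  v3: (1-0.291)·(-1.93,-4.54) + 0.291·(-2.47,-3.94) = (-2.0871,-4.3654)
  v4: (1-0.291)·(0.96,-4.79) + 0.291·(0.38,-6.71) = (0.7912,-5.3487)
  v5: (1-0.291)·(2.88,-1.25) + 0.291·(2.83,-1.91) = (2.8655,-1.4421)
Shoelace sum Σ(x_i·y_{i+1} − x_{i+1}·y_i):
  i=1: 0.1179·-0.3915 − -4.4190·4.0671 = +17.9264 (running +17.9264)
  i=2: -4.4190·-4.3654 − -2.0871·-0.3915 = +18.4736 (running +36.4000)
  i=3: -2.0871·-5.3487 − 0.7912·-4.3654 = +14.6175 (running +51.0175)
  i=4: 0.7912·-1.4421 − 2.8655·-5.3487 = +14.1855 (running +65.2030)
  i=5: 2.8655·4.0671 − 0.1179·-1.4421 = +11.8242 (running +77.0273)
Area = |Σ|/2 = |77.0273|/2 = 38.5136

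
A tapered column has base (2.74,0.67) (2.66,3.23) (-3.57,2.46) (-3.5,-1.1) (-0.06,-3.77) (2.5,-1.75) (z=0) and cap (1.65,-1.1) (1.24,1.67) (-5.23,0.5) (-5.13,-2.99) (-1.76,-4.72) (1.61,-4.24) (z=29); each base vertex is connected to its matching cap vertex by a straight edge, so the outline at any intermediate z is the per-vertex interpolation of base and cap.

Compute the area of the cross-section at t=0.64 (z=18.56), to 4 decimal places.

Area at t=0.64: 34.7287

Cross-section at t=0.64: each vertex is (1-t)·p0[i] + t·p1[i].
  v1: (1-0.64)·(2.74,0.67) + 0.64·(1.65,-1.1) = (2.0424,-0.4628)
  v2: (1-0.64)·(2.66,3.23) + 0.64·(1.24,1.67) = (1.7512,2.2316)
  v3: (1-0.64)·(-3.57,2.46) + 0.64·(-5.23,0.5) = (-4.6324,1.2056)
  v4: (1-0.64)·(-3.5,-1.1) + 0.64·(-5.13,-2.99) = (-4.5432,-2.3096)
  v5: (1-0.64)·(-0.06,-3.77) + 0.64·(-1.76,-4.72) = (-1.1480,-4.3780)
  v6: (1-0.64)·(2.5,-1.75) + 0.64·(1.61,-4.24) = (1.9304,-3.3436)
Shoelace sum Σ(x_i·y_{i+1} − x_{i+1}·y_i):
  i=1: 2.0424·2.2316 − 1.7512·-0.4628 = +5.3683 (running +5.3683)
  i=2: 1.7512·1.2056 − -4.6324·2.2316 = +12.4489 (running +17.8172)
  i=3: -4.6324·-2.3096 − -4.5432·1.2056 = +16.1763 (running +33.9935)
  i=4: -4.5432·-4.3780 − -1.1480·-2.3096 = +17.2387 (running +51.2322)
  i=5: -1.1480·-3.3436 − 1.9304·-4.3780 = +12.2897 (running +63.5219)
  i=6: 1.9304·-0.4628 − 2.0424·-3.3436 = +5.9356 (running +69.4575)
Area = |Σ|/2 = |69.4575|/2 = 34.7287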